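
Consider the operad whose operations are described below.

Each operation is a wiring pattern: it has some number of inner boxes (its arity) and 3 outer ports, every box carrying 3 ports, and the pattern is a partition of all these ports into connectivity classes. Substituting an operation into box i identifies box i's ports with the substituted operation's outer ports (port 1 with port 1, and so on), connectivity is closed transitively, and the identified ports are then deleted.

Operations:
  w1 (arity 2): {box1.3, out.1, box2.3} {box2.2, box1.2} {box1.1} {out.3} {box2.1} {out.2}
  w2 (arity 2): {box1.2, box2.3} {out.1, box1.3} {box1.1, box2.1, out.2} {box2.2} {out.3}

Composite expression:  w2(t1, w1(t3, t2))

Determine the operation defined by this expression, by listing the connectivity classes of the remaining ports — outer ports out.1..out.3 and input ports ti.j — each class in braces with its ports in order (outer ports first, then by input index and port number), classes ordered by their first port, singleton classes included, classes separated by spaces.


After gluing at w2, chains via deleted ports link the t-ports.
composing w1 on (t3, t2), with out.j its own outer ports: {out.1, t2.3, t3.3} {out.2} {out.3} {t2.1} {t2.2, t3.2} {t3.1}
composing w2 on (t1, t3, t2), with out.j its own outer ports: {out.1, t1.3} {out.2, t1.1, t2.3, t3.3} {out.3} {t1.2} {t2.1} {t2.2, t3.2} {t3.1}

{out.1, t1.3} {out.2, t1.1, t2.3, t3.3} {out.3} {t1.2} {t2.1} {t2.2, t3.2} {t3.1}


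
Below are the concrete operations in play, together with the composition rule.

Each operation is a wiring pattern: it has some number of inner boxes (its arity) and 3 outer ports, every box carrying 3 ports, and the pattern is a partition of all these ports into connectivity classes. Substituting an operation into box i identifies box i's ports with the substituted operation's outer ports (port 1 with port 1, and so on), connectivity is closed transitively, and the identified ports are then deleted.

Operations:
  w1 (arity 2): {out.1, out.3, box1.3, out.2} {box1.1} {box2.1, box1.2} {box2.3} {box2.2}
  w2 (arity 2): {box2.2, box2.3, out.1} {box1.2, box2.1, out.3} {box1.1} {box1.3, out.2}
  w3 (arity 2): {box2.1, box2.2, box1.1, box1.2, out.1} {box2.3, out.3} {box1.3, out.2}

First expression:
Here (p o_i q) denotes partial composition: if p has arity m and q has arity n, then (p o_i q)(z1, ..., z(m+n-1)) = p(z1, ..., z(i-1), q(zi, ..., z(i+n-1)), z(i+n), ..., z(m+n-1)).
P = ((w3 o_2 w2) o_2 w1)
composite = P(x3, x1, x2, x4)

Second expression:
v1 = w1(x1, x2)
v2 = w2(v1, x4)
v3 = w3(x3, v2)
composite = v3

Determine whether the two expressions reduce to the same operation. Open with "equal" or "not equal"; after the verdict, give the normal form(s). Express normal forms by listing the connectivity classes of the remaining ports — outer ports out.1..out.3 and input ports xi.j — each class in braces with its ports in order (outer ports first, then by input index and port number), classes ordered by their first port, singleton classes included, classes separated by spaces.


equal — both sides give {out.1, out.3, x1.3, x3.1, x3.2, x4.1, x4.2, x4.3} {out.2, x3.3} {x1.1} {x1.2, x2.1} {x2.2} {x2.3}

Normal form of the first expression: {out.1, out.3, x1.3, x3.1, x3.2, x4.1, x4.2, x4.3} {out.2, x3.3} {x1.1} {x1.2, x2.1} {x2.2} {x2.3}
Normal form of the second expression: {out.1, out.3, x1.3, x3.1, x3.2, x4.1, x4.2, x4.3} {out.2, x3.3} {x1.1} {x1.2, x2.1} {x2.2} {x2.3}
Same normal form: equal.


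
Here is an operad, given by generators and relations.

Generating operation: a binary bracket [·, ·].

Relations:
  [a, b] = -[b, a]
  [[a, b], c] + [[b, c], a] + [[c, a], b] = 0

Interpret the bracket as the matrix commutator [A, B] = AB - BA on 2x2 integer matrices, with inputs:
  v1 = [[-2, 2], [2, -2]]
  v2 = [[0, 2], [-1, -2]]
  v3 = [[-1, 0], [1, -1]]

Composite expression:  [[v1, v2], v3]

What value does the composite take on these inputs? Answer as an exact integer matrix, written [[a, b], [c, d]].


[[-4, 0], [12, 4]]

[v1, v2] = [[-6, -4], [4, 6]]
[[v1, v2], v3] = [[-4, 0], [12, 4]]


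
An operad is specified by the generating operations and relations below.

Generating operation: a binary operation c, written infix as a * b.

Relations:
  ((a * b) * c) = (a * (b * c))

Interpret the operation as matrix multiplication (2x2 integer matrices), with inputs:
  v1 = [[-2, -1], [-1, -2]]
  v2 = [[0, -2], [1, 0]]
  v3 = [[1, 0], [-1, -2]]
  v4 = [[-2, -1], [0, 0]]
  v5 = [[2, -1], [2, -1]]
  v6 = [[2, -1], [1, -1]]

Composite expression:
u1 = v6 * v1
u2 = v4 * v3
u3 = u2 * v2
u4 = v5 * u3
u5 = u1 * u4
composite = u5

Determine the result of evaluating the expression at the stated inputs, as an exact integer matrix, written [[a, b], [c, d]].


[[-12, -12], [0, 0]]

(v6 * v1) = [[-3, 0], [-1, 1]]
(v4 * v3) = [[-1, 2], [0, 0]]
((v4 * v3) * v2) = [[2, 2], [0, 0]]
(v5 * ((v4 * v3) * v2)) = [[4, 4], [4, 4]]
((v6 * v1) * (v5 * ((v4 * v3) * v2))) = [[-12, -12], [0, 0]]


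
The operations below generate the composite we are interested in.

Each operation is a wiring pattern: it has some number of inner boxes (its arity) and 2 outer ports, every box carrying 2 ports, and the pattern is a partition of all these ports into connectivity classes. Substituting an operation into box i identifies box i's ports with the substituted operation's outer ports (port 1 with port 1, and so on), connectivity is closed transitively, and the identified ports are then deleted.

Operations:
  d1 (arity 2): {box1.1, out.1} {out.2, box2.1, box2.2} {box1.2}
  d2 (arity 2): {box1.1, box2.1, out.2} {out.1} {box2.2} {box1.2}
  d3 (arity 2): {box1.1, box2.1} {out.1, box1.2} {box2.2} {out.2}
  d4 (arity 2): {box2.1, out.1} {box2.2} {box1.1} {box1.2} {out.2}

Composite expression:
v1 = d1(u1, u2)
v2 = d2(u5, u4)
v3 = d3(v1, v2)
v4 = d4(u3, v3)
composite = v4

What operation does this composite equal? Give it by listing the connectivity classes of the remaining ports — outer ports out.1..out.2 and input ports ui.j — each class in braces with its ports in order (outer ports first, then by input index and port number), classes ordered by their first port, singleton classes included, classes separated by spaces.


Connectivity passes through glued d4-boundaries; trace each wire chain.
after d1, the pattern on (u1, u2) reads {out.1, u1.1} {out.2, u2.1, u2.2} {u1.2} (out.j = its outer ports)
after d2, the pattern on (u5, u4) reads {out.1} {out.2, u4.1, u5.1} {u4.2} {u5.2} (out.j = its outer ports)
after d3, the pattern on (u1, u2, u5, u4) reads {out.1, u2.1, u2.2} {out.2} {u1.1} {u1.2} {u4.1, u5.1} {u4.2} {u5.2} (out.j = its outer ports)
after d4, the pattern on (u3, u1, u2, u5, u4) reads {out.1, u2.1, u2.2} {out.2} {u1.1} {u1.2} {u3.1} {u3.2} {u4.1, u5.1} {u4.2} {u5.2} (out.j = its outer ports)

{out.1, u2.1, u2.2} {out.2} {u1.1} {u1.2} {u3.1} {u3.2} {u4.1, u5.1} {u4.2} {u5.2}


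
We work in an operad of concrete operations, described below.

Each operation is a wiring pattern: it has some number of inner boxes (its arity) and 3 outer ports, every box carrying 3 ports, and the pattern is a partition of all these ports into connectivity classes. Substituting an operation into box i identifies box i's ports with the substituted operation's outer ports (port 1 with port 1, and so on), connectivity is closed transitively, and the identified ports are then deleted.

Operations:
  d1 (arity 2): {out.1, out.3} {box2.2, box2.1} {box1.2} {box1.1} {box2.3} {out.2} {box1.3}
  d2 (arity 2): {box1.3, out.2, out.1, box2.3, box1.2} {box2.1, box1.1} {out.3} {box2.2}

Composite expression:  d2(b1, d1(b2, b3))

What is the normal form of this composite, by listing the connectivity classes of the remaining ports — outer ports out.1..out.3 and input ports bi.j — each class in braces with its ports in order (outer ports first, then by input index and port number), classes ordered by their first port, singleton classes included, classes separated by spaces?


Two ports join when wires chain via d2-identified ports.
d1 over (b2, b3) gives {out.1, out.3} {out.2} {b2.1} {b2.2} {b2.3} {b3.1, b3.2} {b3.3}, out.j being that stage's outer ports
d2 over (b1, b2, b3) gives {out.1, out.2, b1.1, b1.2, b1.3} {out.3} {b2.1} {b2.2} {b2.3} {b3.1, b3.2} {b3.3}, out.j being that stage's outer ports

{out.1, out.2, b1.1, b1.2, b1.3} {out.3} {b2.1} {b2.2} {b2.3} {b3.1, b3.2} {b3.3}


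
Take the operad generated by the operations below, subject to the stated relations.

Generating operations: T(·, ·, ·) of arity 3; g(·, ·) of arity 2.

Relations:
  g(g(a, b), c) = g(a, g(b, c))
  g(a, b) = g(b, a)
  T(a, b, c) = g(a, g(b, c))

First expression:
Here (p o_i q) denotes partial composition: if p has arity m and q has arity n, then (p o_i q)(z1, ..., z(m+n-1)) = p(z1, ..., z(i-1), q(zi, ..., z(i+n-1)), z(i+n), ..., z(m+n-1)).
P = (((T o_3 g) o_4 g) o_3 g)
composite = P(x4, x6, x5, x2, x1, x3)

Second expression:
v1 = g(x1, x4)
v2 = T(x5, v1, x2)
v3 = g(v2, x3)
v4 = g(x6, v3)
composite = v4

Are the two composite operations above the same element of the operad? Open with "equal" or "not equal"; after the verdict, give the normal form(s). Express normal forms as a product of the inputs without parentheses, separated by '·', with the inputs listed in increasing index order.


equal: each reduces to x1 · x2 · x3 · x4 · x5 · x6


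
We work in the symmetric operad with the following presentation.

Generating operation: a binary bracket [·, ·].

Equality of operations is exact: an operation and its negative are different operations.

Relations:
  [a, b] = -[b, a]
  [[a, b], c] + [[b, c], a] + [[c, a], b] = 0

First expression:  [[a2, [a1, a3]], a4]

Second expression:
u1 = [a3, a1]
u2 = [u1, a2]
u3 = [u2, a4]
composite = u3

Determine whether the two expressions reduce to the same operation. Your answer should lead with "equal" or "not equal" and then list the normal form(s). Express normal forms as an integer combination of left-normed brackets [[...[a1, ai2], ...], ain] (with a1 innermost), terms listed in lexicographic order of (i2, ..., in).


equal; both compose to -[[[a1, a3], a2], a4]

Reducing the first expression gives -[[[a1, a3], a2], a4]
Reducing the second expression gives -[[[a1, a3], a2], a4]
Same normal form: equal.


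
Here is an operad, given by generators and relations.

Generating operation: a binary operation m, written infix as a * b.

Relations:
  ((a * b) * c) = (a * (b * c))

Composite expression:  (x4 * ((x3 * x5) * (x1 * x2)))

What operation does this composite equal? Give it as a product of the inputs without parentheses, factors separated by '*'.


The m-tree's shape is irrelevant; the x-reading-order decides.
(x3 * x5) spells out as x3 * x5
(x1 * x2) spells out as x1 * x2
((x3 * x5) * (x1 * x2)) spells out as x3 * x5 * x1 * x2
(x4 * ((x3 * x5) * (x1 * x2))) spells out as x4 * x3 * x5 * x1 * x2

x4 * x3 * x5 * x1 * x2


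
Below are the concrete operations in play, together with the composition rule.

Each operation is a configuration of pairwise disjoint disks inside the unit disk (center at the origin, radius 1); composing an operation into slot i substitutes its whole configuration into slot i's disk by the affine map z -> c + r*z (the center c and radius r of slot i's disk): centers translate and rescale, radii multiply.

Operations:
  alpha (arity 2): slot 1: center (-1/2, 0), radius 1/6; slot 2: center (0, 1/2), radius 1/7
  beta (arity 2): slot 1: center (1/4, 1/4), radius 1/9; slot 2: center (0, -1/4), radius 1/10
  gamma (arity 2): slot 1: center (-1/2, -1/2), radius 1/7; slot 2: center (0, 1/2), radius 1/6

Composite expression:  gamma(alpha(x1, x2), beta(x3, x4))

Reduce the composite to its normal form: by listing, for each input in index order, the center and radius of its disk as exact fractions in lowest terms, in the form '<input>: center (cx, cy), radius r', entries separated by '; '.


x1: center (-4/7, -1/2), radius 1/42; x2: center (-1/2, -3/7), radius 1/49; x3: center (1/24, 13/24), radius 1/54; x4: center (0, 11/24), radius 1/60

Each x-disk chains the slot maps above it in gamma; radii multiply.
x1 passes through 2 substitutions, ending at center (-4/7, -1/2), radius 1/42
x2 passes through 2 substitutions, ending at center (-1/2, -3/7), radius 1/49
x3 passes through 2 substitutions, ending at center (1/24, 13/24), radius 1/54
x4 passes through 2 substitutions, ending at center (0, 11/24), radius 1/60


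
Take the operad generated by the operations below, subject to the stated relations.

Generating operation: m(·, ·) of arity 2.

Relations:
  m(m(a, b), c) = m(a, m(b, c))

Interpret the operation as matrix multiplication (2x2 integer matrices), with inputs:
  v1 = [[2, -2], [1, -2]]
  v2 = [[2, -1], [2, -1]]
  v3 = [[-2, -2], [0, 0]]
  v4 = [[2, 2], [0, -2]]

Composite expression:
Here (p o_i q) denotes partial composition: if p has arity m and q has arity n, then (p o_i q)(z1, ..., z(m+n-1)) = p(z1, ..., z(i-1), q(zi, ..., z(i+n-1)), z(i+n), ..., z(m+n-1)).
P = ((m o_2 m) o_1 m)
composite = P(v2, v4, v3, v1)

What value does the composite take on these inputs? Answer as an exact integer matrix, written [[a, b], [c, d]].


m(v2, v4) = [[4, 6], [4, 6]]
m(v3, v1) = [[-6, 8], [0, 0]]
m(m(v2, v4), m(v3, v1)) = [[-24, 32], [-24, 32]]

[[-24, 32], [-24, 32]]


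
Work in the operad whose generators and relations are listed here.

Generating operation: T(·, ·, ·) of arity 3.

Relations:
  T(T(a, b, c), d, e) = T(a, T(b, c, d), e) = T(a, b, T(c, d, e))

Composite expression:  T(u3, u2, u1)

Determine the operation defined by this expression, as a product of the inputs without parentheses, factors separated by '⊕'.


u3 ⊕ u2 ⊕ u1

Key point: T is associative — brackets drop, the u-order remains.
T(u3, u2, u1) flattens to u3 ⊕ u2 ⊕ u1


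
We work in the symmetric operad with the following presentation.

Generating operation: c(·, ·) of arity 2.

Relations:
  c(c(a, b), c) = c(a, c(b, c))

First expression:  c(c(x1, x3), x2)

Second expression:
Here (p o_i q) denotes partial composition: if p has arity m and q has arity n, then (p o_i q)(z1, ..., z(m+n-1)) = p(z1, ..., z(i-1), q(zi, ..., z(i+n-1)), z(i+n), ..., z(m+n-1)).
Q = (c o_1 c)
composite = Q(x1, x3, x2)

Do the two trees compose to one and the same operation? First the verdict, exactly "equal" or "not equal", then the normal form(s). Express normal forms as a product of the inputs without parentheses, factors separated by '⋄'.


The first expression, normalized: x1 ⋄ x3 ⋄ x2
The second expression, normalized: x1 ⋄ x3 ⋄ x2
The forms coincide; equal.

equal; both compose to x1 ⋄ x3 ⋄ x2


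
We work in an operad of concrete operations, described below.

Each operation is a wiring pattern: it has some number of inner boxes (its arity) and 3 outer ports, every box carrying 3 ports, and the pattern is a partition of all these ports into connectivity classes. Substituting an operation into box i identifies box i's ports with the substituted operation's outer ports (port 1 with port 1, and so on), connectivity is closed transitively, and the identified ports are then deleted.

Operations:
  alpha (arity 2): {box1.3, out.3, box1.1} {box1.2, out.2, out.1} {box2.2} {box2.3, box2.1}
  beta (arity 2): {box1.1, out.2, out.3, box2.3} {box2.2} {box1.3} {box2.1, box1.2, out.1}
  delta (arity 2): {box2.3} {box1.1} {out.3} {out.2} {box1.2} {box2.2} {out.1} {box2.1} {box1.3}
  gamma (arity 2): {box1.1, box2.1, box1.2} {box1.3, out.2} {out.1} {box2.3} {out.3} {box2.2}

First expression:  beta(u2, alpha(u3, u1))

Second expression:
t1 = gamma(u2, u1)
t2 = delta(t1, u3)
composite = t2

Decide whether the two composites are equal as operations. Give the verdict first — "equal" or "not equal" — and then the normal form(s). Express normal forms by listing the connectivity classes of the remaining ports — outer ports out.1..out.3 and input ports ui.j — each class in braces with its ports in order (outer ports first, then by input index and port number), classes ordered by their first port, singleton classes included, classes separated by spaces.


not equal: they reduce to {out.1, u2.2, u3.2} {out.2, out.3, u2.1, u3.1, u3.3} {u1.1, u1.3} {u1.2} {u2.3} and {out.1} {out.2} {out.3} {u1.1, u2.1, u2.2} {u1.2} {u1.3} {u2.3} {u3.1} {u3.2} {u3.3}

The first expression reduces to {out.1, u2.2, u3.2} {out.2, out.3, u2.1, u3.1, u3.3} {u1.1, u1.3} {u1.2} {u2.3}
The second expression reduces to {out.1} {out.2} {out.3} {u1.1, u2.1, u2.2} {u1.2} {u1.3} {u2.3} {u3.1} {u3.2} {u3.3}
The normal forms differ: not equal.


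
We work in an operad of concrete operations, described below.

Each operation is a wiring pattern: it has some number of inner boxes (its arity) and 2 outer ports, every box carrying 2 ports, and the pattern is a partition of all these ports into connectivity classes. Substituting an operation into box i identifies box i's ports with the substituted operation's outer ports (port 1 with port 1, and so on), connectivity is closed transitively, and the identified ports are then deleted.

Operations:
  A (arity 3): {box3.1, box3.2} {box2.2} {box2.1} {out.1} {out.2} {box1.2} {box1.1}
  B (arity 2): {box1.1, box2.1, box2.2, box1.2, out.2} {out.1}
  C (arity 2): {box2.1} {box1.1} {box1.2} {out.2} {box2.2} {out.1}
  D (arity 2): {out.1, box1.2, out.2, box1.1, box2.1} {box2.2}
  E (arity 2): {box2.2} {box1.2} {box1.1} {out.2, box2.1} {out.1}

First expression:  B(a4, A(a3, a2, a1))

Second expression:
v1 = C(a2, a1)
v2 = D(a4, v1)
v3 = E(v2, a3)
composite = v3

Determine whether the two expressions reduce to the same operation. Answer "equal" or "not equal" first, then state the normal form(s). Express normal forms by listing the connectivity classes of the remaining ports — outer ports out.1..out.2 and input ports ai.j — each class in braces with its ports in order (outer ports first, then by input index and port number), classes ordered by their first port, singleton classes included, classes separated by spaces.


not equal; first: {out.1} {out.2, a4.1, a4.2} {a1.1, a1.2} {a2.1} {a2.2} {a3.1} {a3.2}; second: {out.1} {out.2, a3.1} {a1.1} {a1.2} {a2.1} {a2.2} {a3.2} {a4.1, a4.2}

The first expression, normalized: {out.1} {out.2, a4.1, a4.2} {a1.1, a1.2} {a2.1} {a2.2} {a3.1} {a3.2}
The second expression, normalized: {out.1} {out.2, a3.1} {a1.1} {a1.2} {a2.1} {a2.2} {a3.2} {a4.1, a4.2}
The forms do not match — not equal.


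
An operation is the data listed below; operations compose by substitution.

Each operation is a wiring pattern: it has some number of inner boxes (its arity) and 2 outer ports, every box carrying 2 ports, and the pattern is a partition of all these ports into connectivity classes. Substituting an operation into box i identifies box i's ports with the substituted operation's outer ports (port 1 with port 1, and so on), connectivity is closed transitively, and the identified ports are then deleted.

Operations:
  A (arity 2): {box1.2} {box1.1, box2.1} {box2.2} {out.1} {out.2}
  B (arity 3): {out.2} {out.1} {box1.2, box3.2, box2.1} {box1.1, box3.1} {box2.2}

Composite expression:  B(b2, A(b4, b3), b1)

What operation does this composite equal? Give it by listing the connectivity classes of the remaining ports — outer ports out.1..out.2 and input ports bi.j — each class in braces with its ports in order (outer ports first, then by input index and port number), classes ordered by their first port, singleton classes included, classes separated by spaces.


{out.1} {out.2} {b1.1, b2.1} {b1.2, b2.2} {b3.1, b4.1} {b3.2} {b4.2}

Two ports join when wires chain via B-identified ports.
A over (b4, b3) gives {out.1} {out.2} {b3.1, b4.1} {b3.2} {b4.2}, out.j being that stage's outer ports
B over (b2, b4, b3, b1) gives {out.1} {out.2} {b1.1, b2.1} {b1.2, b2.2} {b3.1, b4.1} {b3.2} {b4.2}, out.j being that stage's outer ports


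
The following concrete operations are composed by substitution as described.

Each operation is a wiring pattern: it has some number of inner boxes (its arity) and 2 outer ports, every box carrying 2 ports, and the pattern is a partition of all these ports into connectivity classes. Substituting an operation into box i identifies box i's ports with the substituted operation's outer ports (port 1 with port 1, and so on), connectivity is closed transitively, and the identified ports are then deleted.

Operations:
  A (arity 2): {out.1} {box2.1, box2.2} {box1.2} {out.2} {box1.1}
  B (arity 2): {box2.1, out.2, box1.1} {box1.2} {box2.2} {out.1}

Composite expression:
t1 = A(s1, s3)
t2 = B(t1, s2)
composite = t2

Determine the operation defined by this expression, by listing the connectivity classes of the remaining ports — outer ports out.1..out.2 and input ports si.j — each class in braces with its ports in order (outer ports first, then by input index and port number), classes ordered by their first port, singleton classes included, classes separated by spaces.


{out.1} {out.2, s2.1} {s1.1} {s1.2} {s2.2} {s3.1, s3.2}

Treat the ports identified at B as solder joints: merge, then drop.
stage A: inputs (s1, s3), connectivity {out.1} {out.2} {s1.1} {s1.2} {s3.1, s3.2}, out.j its boundary
stage B: inputs (s1, s3, s2), connectivity {out.1} {out.2, s2.1} {s1.1} {s1.2} {s2.2} {s3.1, s3.2}, out.j its boundary


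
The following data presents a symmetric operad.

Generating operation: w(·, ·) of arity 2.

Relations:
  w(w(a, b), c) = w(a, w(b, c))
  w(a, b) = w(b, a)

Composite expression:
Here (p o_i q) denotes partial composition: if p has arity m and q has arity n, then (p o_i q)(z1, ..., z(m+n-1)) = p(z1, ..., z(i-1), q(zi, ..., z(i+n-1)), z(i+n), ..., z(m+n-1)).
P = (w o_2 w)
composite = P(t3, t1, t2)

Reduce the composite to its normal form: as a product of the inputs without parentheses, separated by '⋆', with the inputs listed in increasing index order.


t1 ⋆ t2 ⋆ t3

With w associative and commutative, the t-input set is all that matters.
w(t1, t2) unparenthesizes to t1 ⋆ t2
w(t3, w(t1, t2)) unparenthesizes to t3 ⋆ t1 ⋆ t2
reordering the factors by index: t1 ⋆ t2 ⋆ t3


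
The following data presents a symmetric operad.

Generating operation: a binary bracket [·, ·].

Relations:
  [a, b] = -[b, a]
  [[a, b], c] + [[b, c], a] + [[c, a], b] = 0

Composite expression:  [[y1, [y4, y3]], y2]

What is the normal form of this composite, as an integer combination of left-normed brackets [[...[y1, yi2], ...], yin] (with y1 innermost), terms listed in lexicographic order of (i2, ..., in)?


Antisymmetry and Jacobi reduce to y1-anchored left-normed brackets.
Composite bracket: [[y1, [y4, y3]], y2]
Expanding via [a, b] = ab - ba: 8 signed words (2^3 = 8).
Words beginning with y1 determine it all:
  y1y3y4y2 appears with sign -1, giving the term -[[[y1, y3], y4], y2]
  y1y4y3y2 appears with sign +1, giving the term +[[[y1, y4], y3], y2]

-[[[y1, y3], y4], y2] + [[[y1, y4], y3], y2]


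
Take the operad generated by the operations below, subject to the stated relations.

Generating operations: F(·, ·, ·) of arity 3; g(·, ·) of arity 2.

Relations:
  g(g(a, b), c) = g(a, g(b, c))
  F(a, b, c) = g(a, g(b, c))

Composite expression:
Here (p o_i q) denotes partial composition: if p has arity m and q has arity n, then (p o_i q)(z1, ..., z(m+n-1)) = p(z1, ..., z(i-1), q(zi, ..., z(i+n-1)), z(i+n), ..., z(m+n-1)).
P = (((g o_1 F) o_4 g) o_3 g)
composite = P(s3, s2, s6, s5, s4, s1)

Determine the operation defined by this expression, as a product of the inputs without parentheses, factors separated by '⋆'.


s3 ⋆ s2 ⋆ s6 ⋆ s5 ⋆ s4 ⋆ s1


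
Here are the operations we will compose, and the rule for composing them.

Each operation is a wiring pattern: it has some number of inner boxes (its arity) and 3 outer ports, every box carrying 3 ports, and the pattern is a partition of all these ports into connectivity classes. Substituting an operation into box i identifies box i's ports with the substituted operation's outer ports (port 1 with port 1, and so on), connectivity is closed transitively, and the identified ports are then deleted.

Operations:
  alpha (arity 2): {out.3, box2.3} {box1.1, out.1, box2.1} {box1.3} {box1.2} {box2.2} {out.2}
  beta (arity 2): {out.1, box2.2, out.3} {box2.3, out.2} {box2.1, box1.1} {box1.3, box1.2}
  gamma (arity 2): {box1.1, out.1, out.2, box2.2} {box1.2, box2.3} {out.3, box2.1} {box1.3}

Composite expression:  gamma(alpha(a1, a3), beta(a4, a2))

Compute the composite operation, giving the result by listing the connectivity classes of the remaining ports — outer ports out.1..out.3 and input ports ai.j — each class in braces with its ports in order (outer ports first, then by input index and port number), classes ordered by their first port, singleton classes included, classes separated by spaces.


{out.1, out.2, a1.1, a2.3, a3.1} {out.3, a2.2} {a1.2} {a1.3} {a2.1, a4.1} {a3.2} {a3.3} {a4.2, a4.3}

Two ports join when wires chain via gamma-identified ports.
composing alpha on (a1, a3), with out.j its own outer ports: {out.1, a1.1, a3.1} {out.2} {out.3, a3.3} {a1.2} {a1.3} {a3.2}
composing beta on (a4, a2), with out.j its own outer ports: {out.1, out.3, a2.2} {out.2, a2.3} {a2.1, a4.1} {a4.2, a4.3}
composing gamma on (a1, a3, a4, a2), with out.j its own outer ports: {out.1, out.2, a1.1, a2.3, a3.1} {out.3, a2.2} {a1.2} {a1.3} {a2.1, a4.1} {a3.2} {a3.3} {a4.2, a4.3}


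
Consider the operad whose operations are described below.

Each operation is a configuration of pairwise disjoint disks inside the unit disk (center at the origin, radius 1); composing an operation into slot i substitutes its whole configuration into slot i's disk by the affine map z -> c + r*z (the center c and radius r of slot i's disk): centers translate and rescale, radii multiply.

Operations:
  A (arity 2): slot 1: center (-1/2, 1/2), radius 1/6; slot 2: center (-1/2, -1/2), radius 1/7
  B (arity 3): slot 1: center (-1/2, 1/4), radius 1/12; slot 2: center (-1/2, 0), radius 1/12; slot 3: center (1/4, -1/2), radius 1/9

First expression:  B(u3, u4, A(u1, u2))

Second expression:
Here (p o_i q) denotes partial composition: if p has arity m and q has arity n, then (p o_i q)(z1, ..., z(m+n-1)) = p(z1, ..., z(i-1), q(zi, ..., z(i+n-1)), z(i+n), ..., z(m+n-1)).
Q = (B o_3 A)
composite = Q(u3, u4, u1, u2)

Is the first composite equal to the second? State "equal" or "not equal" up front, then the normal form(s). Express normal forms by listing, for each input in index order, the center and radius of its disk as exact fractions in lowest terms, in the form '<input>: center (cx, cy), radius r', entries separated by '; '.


The first composite normalizes to u1: center (7/36, -4/9), radius 1/54; u2: center (7/36, -5/9), radius 1/63; u3: center (-1/2, 1/4), radius 1/12; u4: center (-1/2, 0), radius 1/12
The second composite normalizes to u1: center (7/36, -4/9), radius 1/54; u2: center (7/36, -5/9), radius 1/63; u3: center (-1/2, 1/4), radius 1/12; u4: center (-1/2, 0), radius 1/12
The forms coincide; equal.

equal; both compose to u1: center (7/36, -4/9), radius 1/54; u2: center (7/36, -5/9), radius 1/63; u3: center (-1/2, 1/4), radius 1/12; u4: center (-1/2, 0), radius 1/12


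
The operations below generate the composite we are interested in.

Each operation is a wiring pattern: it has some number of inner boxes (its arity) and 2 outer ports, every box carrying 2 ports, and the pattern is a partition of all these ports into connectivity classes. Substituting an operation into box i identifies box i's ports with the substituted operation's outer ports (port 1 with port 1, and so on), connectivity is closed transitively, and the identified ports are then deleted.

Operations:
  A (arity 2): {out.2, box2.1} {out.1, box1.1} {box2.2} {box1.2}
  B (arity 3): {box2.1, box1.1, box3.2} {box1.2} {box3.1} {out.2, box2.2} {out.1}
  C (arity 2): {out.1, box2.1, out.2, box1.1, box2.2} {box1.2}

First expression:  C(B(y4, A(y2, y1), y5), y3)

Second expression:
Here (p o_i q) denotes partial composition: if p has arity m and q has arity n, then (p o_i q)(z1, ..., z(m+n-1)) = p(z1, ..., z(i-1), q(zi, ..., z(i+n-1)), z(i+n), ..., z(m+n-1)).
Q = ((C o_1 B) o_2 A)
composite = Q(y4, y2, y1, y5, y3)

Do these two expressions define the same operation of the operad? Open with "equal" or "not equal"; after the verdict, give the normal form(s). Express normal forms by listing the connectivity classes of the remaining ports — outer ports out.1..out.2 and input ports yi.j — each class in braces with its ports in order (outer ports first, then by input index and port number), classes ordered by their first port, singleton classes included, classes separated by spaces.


equal — both sides give {out.1, out.2, y3.1, y3.2} {y1.1} {y1.2} {y2.1, y4.1, y5.2} {y2.2} {y4.2} {y5.1}

Normal form of the first expression: {out.1, out.2, y3.1, y3.2} {y1.1} {y1.2} {y2.1, y4.1, y5.2} {y2.2} {y4.2} {y5.1}
Normal form of the second expression: {out.1, out.2, y3.1, y3.2} {y1.1} {y1.2} {y2.1, y4.1, y5.2} {y2.2} {y4.2} {y5.1}
Identical normal forms: equal.


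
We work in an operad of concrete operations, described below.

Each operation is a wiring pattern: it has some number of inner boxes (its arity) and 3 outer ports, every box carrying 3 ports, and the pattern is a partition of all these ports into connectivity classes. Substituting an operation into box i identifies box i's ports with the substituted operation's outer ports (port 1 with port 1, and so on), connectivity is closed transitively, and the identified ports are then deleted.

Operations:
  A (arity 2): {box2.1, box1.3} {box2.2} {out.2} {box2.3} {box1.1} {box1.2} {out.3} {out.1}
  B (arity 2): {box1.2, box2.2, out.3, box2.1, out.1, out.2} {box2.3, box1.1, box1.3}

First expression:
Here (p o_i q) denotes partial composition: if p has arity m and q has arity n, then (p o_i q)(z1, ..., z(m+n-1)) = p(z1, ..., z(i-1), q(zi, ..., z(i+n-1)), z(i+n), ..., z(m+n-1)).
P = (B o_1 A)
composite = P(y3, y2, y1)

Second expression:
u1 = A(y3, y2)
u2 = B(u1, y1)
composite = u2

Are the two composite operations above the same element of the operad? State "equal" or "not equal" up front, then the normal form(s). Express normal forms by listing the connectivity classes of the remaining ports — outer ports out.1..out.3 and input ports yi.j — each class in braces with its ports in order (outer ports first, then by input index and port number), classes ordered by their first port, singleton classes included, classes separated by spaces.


equal; the common form is {out.1, out.2, out.3, y1.1, y1.2} {y1.3} {y2.1, y3.3} {y2.2} {y2.3} {y3.1} {y3.2}

The first expression reduces to {out.1, out.2, out.3, y1.1, y1.2} {y1.3} {y2.1, y3.3} {y2.2} {y2.3} {y3.1} {y3.2}
The second expression reduces to {out.1, out.2, out.3, y1.1, y1.2} {y1.3} {y2.1, y3.3} {y2.2} {y2.3} {y3.1} {y3.2}
The forms coincide; equal.


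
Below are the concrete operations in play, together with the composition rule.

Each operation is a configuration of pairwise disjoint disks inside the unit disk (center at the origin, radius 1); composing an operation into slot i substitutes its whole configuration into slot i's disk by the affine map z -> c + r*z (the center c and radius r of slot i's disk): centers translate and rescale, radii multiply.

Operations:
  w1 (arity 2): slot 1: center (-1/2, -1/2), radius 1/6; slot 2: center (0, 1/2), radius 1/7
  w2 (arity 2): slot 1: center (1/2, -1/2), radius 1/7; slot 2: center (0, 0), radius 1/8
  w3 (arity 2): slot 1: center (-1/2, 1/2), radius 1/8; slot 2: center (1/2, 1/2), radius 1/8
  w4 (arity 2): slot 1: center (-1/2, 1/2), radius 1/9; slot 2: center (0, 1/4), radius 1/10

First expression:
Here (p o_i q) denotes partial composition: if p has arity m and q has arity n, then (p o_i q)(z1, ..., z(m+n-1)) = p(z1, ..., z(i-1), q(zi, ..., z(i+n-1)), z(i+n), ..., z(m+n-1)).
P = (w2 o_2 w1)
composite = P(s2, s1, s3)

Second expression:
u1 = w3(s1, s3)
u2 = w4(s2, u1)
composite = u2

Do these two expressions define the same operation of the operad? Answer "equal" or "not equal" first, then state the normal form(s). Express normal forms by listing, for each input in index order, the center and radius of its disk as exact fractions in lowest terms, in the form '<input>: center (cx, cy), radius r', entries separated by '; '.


The first expression, normalized: s1: center (-1/16, -1/16), radius 1/48; s2: center (1/2, -1/2), radius 1/7; s3: center (0, 1/16), radius 1/56
The second expression, normalized: s1: center (-1/20, 3/10), radius 1/80; s2: center (-1/2, 1/2), radius 1/9; s3: center (1/20, 3/10), radius 1/80
Distinct normal forms: not equal.

not equal; first: s1: center (-1/16, -1/16), radius 1/48; s2: center (1/2, -1/2), radius 1/7; s3: center (0, 1/16), radius 1/56; second: s1: center (-1/20, 3/10), radius 1/80; s2: center (-1/2, 1/2), radius 1/9; s3: center (1/20, 3/10), radius 1/80


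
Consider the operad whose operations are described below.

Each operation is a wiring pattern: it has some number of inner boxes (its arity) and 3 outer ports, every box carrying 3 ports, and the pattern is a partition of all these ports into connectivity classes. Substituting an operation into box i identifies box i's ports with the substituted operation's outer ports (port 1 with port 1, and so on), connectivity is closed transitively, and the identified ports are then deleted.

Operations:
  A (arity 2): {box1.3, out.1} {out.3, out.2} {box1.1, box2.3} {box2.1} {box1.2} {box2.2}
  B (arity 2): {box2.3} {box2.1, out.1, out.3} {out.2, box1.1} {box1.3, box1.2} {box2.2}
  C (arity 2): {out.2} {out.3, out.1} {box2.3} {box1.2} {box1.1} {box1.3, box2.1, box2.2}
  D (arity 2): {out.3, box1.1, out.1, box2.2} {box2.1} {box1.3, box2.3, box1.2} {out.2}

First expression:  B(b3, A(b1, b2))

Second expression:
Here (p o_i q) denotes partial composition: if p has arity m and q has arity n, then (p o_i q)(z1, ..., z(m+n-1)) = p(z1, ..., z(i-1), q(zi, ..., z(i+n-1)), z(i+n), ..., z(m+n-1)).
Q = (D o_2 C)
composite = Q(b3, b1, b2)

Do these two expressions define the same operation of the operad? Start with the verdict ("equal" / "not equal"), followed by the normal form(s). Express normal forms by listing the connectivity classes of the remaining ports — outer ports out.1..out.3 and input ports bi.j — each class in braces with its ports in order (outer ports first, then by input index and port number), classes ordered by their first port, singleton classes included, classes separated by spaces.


The first composite normalizes to {out.1, out.3, b1.3} {out.2, b3.1} {b1.1, b2.3} {b1.2} {b2.1} {b2.2} {b3.2, b3.3}
The second composite normalizes to {out.1, out.3, b3.1} {out.2} {b1.1} {b1.2} {b1.3, b2.1, b2.2} {b2.3} {b3.2, b3.3}
Distinct normal forms: not equal.

not equal; first: {out.1, out.3, b1.3} {out.2, b3.1} {b1.1, b2.3} {b1.2} {b2.1} {b2.2} {b3.2, b3.3}; second: {out.1, out.3, b3.1} {out.2} {b1.1} {b1.2} {b1.3, b2.1, b2.2} {b2.3} {b3.2, b3.3}


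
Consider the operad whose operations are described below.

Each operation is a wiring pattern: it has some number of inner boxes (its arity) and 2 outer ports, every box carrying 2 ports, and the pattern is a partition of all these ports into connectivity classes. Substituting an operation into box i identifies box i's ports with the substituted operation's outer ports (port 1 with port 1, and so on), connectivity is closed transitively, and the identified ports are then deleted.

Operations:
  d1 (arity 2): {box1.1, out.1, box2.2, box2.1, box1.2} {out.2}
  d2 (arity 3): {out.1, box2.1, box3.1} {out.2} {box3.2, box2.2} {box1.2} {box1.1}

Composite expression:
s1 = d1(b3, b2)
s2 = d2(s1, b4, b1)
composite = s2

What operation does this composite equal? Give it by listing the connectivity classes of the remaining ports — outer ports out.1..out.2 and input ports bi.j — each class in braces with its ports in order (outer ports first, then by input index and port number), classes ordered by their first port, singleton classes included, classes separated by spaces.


{out.1, b1.1, b4.1} {out.2} {b1.2, b4.2} {b2.1, b2.2, b3.1, b3.2}


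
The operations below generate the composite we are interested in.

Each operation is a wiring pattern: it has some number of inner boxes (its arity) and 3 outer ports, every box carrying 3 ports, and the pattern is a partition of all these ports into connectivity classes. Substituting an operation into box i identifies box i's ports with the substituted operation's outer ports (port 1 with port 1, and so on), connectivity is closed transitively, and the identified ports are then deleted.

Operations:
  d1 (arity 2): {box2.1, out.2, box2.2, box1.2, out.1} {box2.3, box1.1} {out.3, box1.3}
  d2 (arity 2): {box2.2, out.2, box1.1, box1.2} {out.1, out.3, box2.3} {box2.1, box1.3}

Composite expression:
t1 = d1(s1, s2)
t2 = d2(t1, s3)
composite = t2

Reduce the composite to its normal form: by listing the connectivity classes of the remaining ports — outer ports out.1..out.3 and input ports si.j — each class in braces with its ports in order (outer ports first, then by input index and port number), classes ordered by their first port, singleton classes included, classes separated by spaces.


Two ports join when wires chain via d2-identified ports.
through d1, on inputs (s1, s2): {out.1, out.2, s1.2, s2.1, s2.2} {out.3, s1.3} {s1.1, s2.3} (out.j = stage outer ports)
through d2, on inputs (s1, s2, s3): {out.1, out.3, s3.3} {out.2, s1.2, s2.1, s2.2, s3.2} {s1.1, s2.3} {s1.3, s3.1} (out.j = stage outer ports)

{out.1, out.3, s3.3} {out.2, s1.2, s2.1, s2.2, s3.2} {s1.1, s2.3} {s1.3, s3.1}


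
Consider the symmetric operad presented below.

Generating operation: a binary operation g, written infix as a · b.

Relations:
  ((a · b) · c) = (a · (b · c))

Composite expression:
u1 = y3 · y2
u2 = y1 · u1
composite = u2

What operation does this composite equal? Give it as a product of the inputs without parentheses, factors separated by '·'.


y1 · y3 · y2

Associativity of g dissolves the nesting; only the y-input order survives.
(y3 · y2) flattens to y3 · y2
(y1 · (y3 · y2)) flattens to y1 · y3 · y2


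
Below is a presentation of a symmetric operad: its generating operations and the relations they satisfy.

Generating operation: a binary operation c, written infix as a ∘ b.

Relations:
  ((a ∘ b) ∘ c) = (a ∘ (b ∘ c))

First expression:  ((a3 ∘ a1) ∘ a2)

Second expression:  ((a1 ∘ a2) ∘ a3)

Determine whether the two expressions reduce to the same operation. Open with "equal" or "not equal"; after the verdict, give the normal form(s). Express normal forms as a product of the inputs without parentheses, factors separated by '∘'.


not equal: they reduce to a3 ∘ a1 ∘ a2 and a1 ∘ a2 ∘ a3

In normal form, the first expression is a3 ∘ a1 ∘ a2
In normal form, the second expression is a1 ∘ a2 ∘ a3
The normal forms differ: not equal.


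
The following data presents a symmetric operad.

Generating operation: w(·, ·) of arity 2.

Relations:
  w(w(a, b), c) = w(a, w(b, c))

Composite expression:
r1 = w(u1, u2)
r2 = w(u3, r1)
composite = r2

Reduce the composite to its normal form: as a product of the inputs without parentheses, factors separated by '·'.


u3 · u1 · u2

The w-tree's shape is irrelevant; the u-reading-order decides.
w(u1, u2) linearizes to u1 · u2
w(u3, w(u1, u2)) linearizes to u3 · u1 · u2


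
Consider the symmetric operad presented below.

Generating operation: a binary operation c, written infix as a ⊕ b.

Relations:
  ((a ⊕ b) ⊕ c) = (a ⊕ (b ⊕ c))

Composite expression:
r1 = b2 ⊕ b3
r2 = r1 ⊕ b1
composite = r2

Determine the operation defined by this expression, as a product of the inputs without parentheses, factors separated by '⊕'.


b2 ⊕ b3 ⊕ b1

Every regrouping of c is equal, so read the b-inputs in written order.
(b2 ⊕ b3) collapses to b2 ⊕ b3
((b2 ⊕ b3) ⊕ b1) collapses to b2 ⊕ b3 ⊕ b1


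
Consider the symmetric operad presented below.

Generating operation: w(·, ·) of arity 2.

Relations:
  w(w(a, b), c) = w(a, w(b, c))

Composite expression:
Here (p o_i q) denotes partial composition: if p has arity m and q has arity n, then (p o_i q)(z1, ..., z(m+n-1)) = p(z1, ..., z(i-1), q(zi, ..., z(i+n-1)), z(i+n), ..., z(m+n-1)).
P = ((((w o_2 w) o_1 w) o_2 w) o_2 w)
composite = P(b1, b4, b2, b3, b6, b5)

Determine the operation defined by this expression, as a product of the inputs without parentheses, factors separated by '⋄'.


b1 ⋄ b4 ⋄ b2 ⋄ b3 ⋄ b6 ⋄ b5

The w-tree's shape is irrelevant; the b-reading-order decides.
w(b4, b2) collapses to b4 ⋄ b2
w(w(b4, b2), b3) collapses to b4 ⋄ b2 ⋄ b3
w(b1, w(w(b4, b2), b3)) collapses to b1 ⋄ b4 ⋄ b2 ⋄ b3
w(b6, b5) collapses to b6 ⋄ b5
w(w(b1, w(w(b4, b2), b3)), w(b6, b5)) collapses to b1 ⋄ b4 ⋄ b2 ⋄ b3 ⋄ b6 ⋄ b5
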